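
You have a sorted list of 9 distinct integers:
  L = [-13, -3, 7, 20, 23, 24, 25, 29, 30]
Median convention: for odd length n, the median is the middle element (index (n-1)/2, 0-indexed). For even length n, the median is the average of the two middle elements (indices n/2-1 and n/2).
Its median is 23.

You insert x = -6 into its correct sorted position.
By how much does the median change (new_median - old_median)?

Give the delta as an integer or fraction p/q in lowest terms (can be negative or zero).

Answer: -3/2

Derivation:
Old median = 23
After inserting x = -6: new sorted = [-13, -6, -3, 7, 20, 23, 24, 25, 29, 30]
New median = 43/2
Delta = 43/2 - 23 = -3/2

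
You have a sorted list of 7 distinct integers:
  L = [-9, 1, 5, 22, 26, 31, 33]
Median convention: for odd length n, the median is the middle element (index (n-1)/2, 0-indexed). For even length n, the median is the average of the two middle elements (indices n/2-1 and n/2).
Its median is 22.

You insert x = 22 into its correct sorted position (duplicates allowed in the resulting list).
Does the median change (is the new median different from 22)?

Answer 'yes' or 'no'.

Old median = 22
Insert x = 22
New median = 22
Changed? no

Answer: no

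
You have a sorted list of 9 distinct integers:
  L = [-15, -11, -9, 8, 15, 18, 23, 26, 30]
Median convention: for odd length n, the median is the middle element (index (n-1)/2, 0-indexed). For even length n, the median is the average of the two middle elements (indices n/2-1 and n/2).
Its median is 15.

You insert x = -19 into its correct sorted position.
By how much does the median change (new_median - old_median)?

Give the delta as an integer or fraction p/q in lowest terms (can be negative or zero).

Old median = 15
After inserting x = -19: new sorted = [-19, -15, -11, -9, 8, 15, 18, 23, 26, 30]
New median = 23/2
Delta = 23/2 - 15 = -7/2

Answer: -7/2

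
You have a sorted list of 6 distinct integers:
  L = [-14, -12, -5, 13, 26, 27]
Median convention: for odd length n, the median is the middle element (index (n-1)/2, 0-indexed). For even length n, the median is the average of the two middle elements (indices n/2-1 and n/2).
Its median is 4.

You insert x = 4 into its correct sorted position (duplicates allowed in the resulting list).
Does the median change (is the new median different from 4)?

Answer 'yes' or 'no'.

Answer: no

Derivation:
Old median = 4
Insert x = 4
New median = 4
Changed? no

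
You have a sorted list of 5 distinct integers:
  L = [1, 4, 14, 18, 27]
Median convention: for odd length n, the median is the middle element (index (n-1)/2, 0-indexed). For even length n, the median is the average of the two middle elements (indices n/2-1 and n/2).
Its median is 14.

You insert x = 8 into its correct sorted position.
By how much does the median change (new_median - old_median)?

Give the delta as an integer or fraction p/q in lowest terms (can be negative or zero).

Answer: -3

Derivation:
Old median = 14
After inserting x = 8: new sorted = [1, 4, 8, 14, 18, 27]
New median = 11
Delta = 11 - 14 = -3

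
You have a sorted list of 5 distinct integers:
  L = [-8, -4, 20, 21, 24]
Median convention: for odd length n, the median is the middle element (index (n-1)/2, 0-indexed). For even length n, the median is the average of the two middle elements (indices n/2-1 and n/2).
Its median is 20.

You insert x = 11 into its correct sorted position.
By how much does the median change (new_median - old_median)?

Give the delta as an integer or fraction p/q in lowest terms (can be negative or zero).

Old median = 20
After inserting x = 11: new sorted = [-8, -4, 11, 20, 21, 24]
New median = 31/2
Delta = 31/2 - 20 = -9/2

Answer: -9/2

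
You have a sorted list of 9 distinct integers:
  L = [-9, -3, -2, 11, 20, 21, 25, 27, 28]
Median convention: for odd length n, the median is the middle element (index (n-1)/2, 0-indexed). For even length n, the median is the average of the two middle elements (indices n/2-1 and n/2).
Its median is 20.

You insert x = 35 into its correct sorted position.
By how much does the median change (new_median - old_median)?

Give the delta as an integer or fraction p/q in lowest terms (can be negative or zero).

Old median = 20
After inserting x = 35: new sorted = [-9, -3, -2, 11, 20, 21, 25, 27, 28, 35]
New median = 41/2
Delta = 41/2 - 20 = 1/2

Answer: 1/2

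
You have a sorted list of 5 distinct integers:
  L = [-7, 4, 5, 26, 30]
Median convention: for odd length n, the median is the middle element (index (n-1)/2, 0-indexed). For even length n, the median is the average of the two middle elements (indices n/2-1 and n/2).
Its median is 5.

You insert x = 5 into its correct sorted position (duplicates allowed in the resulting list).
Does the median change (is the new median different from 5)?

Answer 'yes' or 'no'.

Answer: no

Derivation:
Old median = 5
Insert x = 5
New median = 5
Changed? no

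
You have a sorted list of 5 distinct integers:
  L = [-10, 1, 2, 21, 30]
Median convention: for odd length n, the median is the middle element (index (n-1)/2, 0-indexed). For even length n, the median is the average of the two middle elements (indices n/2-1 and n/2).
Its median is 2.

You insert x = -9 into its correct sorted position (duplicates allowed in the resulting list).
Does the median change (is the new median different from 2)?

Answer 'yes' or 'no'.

Answer: yes

Derivation:
Old median = 2
Insert x = -9
New median = 3/2
Changed? yes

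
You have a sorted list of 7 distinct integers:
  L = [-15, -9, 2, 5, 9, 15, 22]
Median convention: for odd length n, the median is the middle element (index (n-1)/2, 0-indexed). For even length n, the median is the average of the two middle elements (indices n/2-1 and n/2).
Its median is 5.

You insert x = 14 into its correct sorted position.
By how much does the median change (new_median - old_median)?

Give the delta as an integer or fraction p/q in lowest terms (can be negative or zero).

Answer: 2

Derivation:
Old median = 5
After inserting x = 14: new sorted = [-15, -9, 2, 5, 9, 14, 15, 22]
New median = 7
Delta = 7 - 5 = 2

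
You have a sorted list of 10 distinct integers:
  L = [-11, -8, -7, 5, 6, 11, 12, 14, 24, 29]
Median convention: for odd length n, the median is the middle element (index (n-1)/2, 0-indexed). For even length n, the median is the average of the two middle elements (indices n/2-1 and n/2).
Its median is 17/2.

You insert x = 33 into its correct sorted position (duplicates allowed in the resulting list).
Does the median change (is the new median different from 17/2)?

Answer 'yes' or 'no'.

Answer: yes

Derivation:
Old median = 17/2
Insert x = 33
New median = 11
Changed? yes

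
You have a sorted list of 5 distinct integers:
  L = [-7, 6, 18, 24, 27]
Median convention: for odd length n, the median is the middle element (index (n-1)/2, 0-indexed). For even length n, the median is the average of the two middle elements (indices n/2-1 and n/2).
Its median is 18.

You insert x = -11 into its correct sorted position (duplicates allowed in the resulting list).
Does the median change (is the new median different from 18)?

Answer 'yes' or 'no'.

Answer: yes

Derivation:
Old median = 18
Insert x = -11
New median = 12
Changed? yes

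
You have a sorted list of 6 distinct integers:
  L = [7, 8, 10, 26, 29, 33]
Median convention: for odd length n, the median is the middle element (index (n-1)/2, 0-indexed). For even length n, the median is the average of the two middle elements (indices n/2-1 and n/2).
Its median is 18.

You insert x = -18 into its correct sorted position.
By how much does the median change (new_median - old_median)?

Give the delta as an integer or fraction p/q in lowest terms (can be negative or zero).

Old median = 18
After inserting x = -18: new sorted = [-18, 7, 8, 10, 26, 29, 33]
New median = 10
Delta = 10 - 18 = -8

Answer: -8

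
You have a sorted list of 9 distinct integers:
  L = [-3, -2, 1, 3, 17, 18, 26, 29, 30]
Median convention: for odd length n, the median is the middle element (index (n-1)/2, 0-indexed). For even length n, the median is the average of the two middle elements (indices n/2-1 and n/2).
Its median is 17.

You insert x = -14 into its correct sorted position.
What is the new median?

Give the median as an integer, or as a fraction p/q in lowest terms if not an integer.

Answer: 10

Derivation:
Old list (sorted, length 9): [-3, -2, 1, 3, 17, 18, 26, 29, 30]
Old median = 17
Insert x = -14
Old length odd (9). Middle was index 4 = 17.
New length even (10). New median = avg of two middle elements.
x = -14: 0 elements are < x, 9 elements are > x.
New sorted list: [-14, -3, -2, 1, 3, 17, 18, 26, 29, 30]
New median = 10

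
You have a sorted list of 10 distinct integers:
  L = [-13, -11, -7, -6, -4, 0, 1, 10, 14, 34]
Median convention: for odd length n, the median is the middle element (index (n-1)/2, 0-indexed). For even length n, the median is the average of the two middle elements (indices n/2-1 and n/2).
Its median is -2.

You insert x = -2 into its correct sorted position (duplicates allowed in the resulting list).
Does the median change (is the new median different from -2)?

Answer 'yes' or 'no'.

Answer: no

Derivation:
Old median = -2
Insert x = -2
New median = -2
Changed? no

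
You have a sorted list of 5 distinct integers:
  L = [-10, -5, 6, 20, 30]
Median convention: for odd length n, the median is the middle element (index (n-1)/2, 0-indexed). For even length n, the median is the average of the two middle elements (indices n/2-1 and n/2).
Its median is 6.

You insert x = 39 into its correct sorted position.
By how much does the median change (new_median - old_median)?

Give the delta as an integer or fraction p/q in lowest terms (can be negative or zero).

Old median = 6
After inserting x = 39: new sorted = [-10, -5, 6, 20, 30, 39]
New median = 13
Delta = 13 - 6 = 7

Answer: 7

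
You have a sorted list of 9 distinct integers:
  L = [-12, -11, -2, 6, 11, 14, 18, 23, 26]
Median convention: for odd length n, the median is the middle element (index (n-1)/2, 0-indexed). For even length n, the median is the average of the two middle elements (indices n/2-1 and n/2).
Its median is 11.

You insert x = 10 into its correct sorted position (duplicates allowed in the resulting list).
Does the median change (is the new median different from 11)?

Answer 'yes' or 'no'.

Old median = 11
Insert x = 10
New median = 21/2
Changed? yes

Answer: yes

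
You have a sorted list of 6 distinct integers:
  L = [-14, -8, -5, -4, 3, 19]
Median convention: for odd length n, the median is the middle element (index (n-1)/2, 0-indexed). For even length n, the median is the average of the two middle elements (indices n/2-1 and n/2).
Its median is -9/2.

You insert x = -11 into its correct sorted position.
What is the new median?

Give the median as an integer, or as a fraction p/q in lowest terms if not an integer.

Old list (sorted, length 6): [-14, -8, -5, -4, 3, 19]
Old median = -9/2
Insert x = -11
Old length even (6). Middle pair: indices 2,3 = -5,-4.
New length odd (7). New median = single middle element.
x = -11: 1 elements are < x, 5 elements are > x.
New sorted list: [-14, -11, -8, -5, -4, 3, 19]
New median = -5

Answer: -5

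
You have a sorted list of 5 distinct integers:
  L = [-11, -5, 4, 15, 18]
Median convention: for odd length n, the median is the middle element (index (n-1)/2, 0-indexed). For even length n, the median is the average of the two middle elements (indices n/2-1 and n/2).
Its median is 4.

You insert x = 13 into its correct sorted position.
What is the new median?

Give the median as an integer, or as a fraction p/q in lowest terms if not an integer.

Old list (sorted, length 5): [-11, -5, 4, 15, 18]
Old median = 4
Insert x = 13
Old length odd (5). Middle was index 2 = 4.
New length even (6). New median = avg of two middle elements.
x = 13: 3 elements are < x, 2 elements are > x.
New sorted list: [-11, -5, 4, 13, 15, 18]
New median = 17/2

Answer: 17/2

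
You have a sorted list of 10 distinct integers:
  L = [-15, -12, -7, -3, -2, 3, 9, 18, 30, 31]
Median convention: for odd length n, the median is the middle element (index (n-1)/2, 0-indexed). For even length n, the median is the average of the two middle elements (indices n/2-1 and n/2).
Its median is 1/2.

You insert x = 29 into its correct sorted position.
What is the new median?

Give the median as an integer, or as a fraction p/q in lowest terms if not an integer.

Old list (sorted, length 10): [-15, -12, -7, -3, -2, 3, 9, 18, 30, 31]
Old median = 1/2
Insert x = 29
Old length even (10). Middle pair: indices 4,5 = -2,3.
New length odd (11). New median = single middle element.
x = 29: 8 elements are < x, 2 elements are > x.
New sorted list: [-15, -12, -7, -3, -2, 3, 9, 18, 29, 30, 31]
New median = 3

Answer: 3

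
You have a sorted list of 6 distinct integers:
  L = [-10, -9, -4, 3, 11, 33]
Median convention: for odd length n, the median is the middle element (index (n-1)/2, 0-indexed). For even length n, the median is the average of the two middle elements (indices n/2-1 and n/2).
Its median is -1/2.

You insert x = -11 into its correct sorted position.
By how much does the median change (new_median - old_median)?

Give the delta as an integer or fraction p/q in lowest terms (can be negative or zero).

Old median = -1/2
After inserting x = -11: new sorted = [-11, -10, -9, -4, 3, 11, 33]
New median = -4
Delta = -4 - -1/2 = -7/2

Answer: -7/2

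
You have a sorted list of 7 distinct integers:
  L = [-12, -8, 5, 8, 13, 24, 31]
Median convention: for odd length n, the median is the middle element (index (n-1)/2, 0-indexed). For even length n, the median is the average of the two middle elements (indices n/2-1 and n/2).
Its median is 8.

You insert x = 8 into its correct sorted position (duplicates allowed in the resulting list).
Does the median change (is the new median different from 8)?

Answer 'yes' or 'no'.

Answer: no

Derivation:
Old median = 8
Insert x = 8
New median = 8
Changed? no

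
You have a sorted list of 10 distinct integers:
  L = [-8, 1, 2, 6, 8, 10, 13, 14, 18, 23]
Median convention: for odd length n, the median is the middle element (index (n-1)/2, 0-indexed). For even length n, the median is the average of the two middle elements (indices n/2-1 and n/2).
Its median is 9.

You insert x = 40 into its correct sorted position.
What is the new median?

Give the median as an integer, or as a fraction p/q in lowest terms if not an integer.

Answer: 10

Derivation:
Old list (sorted, length 10): [-8, 1, 2, 6, 8, 10, 13, 14, 18, 23]
Old median = 9
Insert x = 40
Old length even (10). Middle pair: indices 4,5 = 8,10.
New length odd (11). New median = single middle element.
x = 40: 10 elements are < x, 0 elements are > x.
New sorted list: [-8, 1, 2, 6, 8, 10, 13, 14, 18, 23, 40]
New median = 10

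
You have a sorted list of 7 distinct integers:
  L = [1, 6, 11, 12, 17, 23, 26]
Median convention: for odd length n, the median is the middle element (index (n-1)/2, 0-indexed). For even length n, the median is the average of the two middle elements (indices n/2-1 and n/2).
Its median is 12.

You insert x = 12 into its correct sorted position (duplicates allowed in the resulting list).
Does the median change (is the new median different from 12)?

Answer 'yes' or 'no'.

Answer: no

Derivation:
Old median = 12
Insert x = 12
New median = 12
Changed? no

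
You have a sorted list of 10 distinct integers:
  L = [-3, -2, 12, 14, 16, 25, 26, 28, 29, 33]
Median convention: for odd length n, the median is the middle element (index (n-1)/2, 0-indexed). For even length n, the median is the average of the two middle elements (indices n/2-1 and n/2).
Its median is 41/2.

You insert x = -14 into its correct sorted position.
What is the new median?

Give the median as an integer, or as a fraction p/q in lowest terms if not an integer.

Answer: 16

Derivation:
Old list (sorted, length 10): [-3, -2, 12, 14, 16, 25, 26, 28, 29, 33]
Old median = 41/2
Insert x = -14
Old length even (10). Middle pair: indices 4,5 = 16,25.
New length odd (11). New median = single middle element.
x = -14: 0 elements are < x, 10 elements are > x.
New sorted list: [-14, -3, -2, 12, 14, 16, 25, 26, 28, 29, 33]
New median = 16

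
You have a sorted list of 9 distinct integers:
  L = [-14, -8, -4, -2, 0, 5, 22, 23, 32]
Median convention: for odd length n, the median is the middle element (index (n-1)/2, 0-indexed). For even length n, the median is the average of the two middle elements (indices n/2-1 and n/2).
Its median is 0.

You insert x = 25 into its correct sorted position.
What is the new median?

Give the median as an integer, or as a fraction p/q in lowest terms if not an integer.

Answer: 5/2

Derivation:
Old list (sorted, length 9): [-14, -8, -4, -2, 0, 5, 22, 23, 32]
Old median = 0
Insert x = 25
Old length odd (9). Middle was index 4 = 0.
New length even (10). New median = avg of two middle elements.
x = 25: 8 elements are < x, 1 elements are > x.
New sorted list: [-14, -8, -4, -2, 0, 5, 22, 23, 25, 32]
New median = 5/2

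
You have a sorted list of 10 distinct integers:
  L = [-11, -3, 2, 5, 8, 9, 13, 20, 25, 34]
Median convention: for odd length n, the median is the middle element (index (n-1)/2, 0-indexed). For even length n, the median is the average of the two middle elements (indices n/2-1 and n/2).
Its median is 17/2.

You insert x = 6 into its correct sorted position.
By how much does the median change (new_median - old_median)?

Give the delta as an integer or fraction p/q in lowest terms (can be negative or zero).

Answer: -1/2

Derivation:
Old median = 17/2
After inserting x = 6: new sorted = [-11, -3, 2, 5, 6, 8, 9, 13, 20, 25, 34]
New median = 8
Delta = 8 - 17/2 = -1/2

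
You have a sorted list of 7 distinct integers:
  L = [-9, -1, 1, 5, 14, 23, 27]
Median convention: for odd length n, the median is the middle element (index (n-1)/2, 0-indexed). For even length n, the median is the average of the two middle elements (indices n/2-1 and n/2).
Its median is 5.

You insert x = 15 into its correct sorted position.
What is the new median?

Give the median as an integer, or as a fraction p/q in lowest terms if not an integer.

Answer: 19/2

Derivation:
Old list (sorted, length 7): [-9, -1, 1, 5, 14, 23, 27]
Old median = 5
Insert x = 15
Old length odd (7). Middle was index 3 = 5.
New length even (8). New median = avg of two middle elements.
x = 15: 5 elements are < x, 2 elements are > x.
New sorted list: [-9, -1, 1, 5, 14, 15, 23, 27]
New median = 19/2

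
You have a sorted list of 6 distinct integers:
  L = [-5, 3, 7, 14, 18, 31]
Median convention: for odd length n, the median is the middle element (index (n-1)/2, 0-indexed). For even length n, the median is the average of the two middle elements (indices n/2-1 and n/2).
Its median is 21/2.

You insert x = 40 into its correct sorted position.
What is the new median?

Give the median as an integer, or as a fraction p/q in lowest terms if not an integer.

Old list (sorted, length 6): [-5, 3, 7, 14, 18, 31]
Old median = 21/2
Insert x = 40
Old length even (6). Middle pair: indices 2,3 = 7,14.
New length odd (7). New median = single middle element.
x = 40: 6 elements are < x, 0 elements are > x.
New sorted list: [-5, 3, 7, 14, 18, 31, 40]
New median = 14

Answer: 14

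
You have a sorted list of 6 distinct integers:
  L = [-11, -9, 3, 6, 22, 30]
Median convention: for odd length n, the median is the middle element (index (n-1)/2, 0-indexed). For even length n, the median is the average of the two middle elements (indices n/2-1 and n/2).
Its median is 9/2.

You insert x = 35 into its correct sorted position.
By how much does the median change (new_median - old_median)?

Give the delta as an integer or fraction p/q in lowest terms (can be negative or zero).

Old median = 9/2
After inserting x = 35: new sorted = [-11, -9, 3, 6, 22, 30, 35]
New median = 6
Delta = 6 - 9/2 = 3/2

Answer: 3/2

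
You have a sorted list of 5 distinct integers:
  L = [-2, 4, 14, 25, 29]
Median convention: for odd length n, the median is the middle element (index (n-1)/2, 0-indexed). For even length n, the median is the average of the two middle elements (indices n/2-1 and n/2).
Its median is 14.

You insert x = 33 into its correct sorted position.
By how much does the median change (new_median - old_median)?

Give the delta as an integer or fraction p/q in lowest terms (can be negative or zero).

Answer: 11/2

Derivation:
Old median = 14
After inserting x = 33: new sorted = [-2, 4, 14, 25, 29, 33]
New median = 39/2
Delta = 39/2 - 14 = 11/2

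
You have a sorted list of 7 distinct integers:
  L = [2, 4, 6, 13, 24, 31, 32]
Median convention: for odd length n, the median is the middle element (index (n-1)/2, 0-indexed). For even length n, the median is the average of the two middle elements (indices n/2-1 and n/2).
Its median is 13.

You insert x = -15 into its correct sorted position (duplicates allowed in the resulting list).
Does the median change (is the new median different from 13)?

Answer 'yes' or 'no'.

Old median = 13
Insert x = -15
New median = 19/2
Changed? yes

Answer: yes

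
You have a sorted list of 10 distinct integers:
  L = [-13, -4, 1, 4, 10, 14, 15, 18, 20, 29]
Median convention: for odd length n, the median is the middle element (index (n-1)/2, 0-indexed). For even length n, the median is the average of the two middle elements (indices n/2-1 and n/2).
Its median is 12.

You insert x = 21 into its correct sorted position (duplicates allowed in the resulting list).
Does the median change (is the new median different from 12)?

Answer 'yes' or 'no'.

Answer: yes

Derivation:
Old median = 12
Insert x = 21
New median = 14
Changed? yes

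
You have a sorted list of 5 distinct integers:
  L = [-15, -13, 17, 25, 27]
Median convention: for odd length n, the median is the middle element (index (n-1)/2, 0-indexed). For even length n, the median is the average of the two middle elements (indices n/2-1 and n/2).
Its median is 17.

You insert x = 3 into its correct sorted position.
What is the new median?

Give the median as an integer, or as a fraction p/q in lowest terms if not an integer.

Answer: 10

Derivation:
Old list (sorted, length 5): [-15, -13, 17, 25, 27]
Old median = 17
Insert x = 3
Old length odd (5). Middle was index 2 = 17.
New length even (6). New median = avg of two middle elements.
x = 3: 2 elements are < x, 3 elements are > x.
New sorted list: [-15, -13, 3, 17, 25, 27]
New median = 10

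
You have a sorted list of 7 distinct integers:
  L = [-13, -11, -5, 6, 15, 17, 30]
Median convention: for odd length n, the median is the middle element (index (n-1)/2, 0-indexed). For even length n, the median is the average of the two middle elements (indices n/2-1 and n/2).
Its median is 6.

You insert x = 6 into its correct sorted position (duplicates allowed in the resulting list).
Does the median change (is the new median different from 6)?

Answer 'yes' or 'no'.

Answer: no

Derivation:
Old median = 6
Insert x = 6
New median = 6
Changed? no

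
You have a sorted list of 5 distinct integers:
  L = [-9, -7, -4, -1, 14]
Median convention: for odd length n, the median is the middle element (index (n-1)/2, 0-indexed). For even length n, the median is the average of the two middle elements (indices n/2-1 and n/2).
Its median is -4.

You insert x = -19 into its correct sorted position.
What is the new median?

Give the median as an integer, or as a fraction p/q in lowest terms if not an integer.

Old list (sorted, length 5): [-9, -7, -4, -1, 14]
Old median = -4
Insert x = -19
Old length odd (5). Middle was index 2 = -4.
New length even (6). New median = avg of two middle elements.
x = -19: 0 elements are < x, 5 elements are > x.
New sorted list: [-19, -9, -7, -4, -1, 14]
New median = -11/2

Answer: -11/2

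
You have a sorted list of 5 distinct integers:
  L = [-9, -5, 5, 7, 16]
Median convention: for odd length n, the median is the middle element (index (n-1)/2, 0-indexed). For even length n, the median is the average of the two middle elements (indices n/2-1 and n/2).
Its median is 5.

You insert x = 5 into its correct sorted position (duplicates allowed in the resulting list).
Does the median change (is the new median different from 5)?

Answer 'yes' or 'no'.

Old median = 5
Insert x = 5
New median = 5
Changed? no

Answer: no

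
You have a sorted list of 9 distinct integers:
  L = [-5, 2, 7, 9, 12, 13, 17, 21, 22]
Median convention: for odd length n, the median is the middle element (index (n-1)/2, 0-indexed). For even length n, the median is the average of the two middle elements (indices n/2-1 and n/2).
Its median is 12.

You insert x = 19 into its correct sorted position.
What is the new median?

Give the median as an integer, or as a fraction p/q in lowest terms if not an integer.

Answer: 25/2

Derivation:
Old list (sorted, length 9): [-5, 2, 7, 9, 12, 13, 17, 21, 22]
Old median = 12
Insert x = 19
Old length odd (9). Middle was index 4 = 12.
New length even (10). New median = avg of two middle elements.
x = 19: 7 elements are < x, 2 elements are > x.
New sorted list: [-5, 2, 7, 9, 12, 13, 17, 19, 21, 22]
New median = 25/2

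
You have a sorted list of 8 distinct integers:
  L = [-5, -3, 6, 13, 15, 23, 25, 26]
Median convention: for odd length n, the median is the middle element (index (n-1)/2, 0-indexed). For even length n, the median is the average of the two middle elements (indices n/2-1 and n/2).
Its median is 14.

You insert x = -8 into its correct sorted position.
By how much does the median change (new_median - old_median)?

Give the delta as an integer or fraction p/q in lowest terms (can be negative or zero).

Answer: -1

Derivation:
Old median = 14
After inserting x = -8: new sorted = [-8, -5, -3, 6, 13, 15, 23, 25, 26]
New median = 13
Delta = 13 - 14 = -1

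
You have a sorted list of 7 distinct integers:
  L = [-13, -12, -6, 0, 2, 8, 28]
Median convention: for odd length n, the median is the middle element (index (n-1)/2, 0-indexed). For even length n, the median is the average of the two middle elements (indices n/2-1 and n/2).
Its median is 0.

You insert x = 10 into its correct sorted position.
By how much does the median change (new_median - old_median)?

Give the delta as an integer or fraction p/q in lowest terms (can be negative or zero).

Answer: 1

Derivation:
Old median = 0
After inserting x = 10: new sorted = [-13, -12, -6, 0, 2, 8, 10, 28]
New median = 1
Delta = 1 - 0 = 1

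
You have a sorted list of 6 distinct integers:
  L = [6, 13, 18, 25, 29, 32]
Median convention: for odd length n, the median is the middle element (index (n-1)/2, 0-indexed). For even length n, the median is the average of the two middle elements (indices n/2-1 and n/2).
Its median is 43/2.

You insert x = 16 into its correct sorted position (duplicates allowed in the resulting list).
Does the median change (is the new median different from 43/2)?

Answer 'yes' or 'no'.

Old median = 43/2
Insert x = 16
New median = 18
Changed? yes

Answer: yes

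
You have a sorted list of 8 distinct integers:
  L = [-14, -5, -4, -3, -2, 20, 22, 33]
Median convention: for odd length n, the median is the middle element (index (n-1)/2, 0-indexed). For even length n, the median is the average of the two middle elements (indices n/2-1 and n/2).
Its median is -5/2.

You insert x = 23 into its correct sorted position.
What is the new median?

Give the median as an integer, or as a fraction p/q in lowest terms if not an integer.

Answer: -2

Derivation:
Old list (sorted, length 8): [-14, -5, -4, -3, -2, 20, 22, 33]
Old median = -5/2
Insert x = 23
Old length even (8). Middle pair: indices 3,4 = -3,-2.
New length odd (9). New median = single middle element.
x = 23: 7 elements are < x, 1 elements are > x.
New sorted list: [-14, -5, -4, -3, -2, 20, 22, 23, 33]
New median = -2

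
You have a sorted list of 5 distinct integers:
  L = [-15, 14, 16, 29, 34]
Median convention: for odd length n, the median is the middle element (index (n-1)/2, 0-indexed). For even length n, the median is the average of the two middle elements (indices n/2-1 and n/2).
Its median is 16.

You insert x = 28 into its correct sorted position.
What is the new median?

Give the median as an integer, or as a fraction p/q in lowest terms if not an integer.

Answer: 22

Derivation:
Old list (sorted, length 5): [-15, 14, 16, 29, 34]
Old median = 16
Insert x = 28
Old length odd (5). Middle was index 2 = 16.
New length even (6). New median = avg of two middle elements.
x = 28: 3 elements are < x, 2 elements are > x.
New sorted list: [-15, 14, 16, 28, 29, 34]
New median = 22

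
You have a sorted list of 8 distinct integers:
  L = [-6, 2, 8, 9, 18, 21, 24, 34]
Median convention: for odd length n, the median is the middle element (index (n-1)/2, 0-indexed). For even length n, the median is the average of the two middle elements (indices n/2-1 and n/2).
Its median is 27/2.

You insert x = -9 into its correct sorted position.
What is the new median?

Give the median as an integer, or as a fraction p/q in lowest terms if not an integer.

Old list (sorted, length 8): [-6, 2, 8, 9, 18, 21, 24, 34]
Old median = 27/2
Insert x = -9
Old length even (8). Middle pair: indices 3,4 = 9,18.
New length odd (9). New median = single middle element.
x = -9: 0 elements are < x, 8 elements are > x.
New sorted list: [-9, -6, 2, 8, 9, 18, 21, 24, 34]
New median = 9

Answer: 9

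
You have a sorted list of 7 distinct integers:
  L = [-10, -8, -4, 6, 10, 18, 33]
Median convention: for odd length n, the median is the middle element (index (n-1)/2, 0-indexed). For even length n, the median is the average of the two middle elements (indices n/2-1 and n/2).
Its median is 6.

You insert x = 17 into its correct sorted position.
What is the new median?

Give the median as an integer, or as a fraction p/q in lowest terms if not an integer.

Old list (sorted, length 7): [-10, -8, -4, 6, 10, 18, 33]
Old median = 6
Insert x = 17
Old length odd (7). Middle was index 3 = 6.
New length even (8). New median = avg of two middle elements.
x = 17: 5 elements are < x, 2 elements are > x.
New sorted list: [-10, -8, -4, 6, 10, 17, 18, 33]
New median = 8

Answer: 8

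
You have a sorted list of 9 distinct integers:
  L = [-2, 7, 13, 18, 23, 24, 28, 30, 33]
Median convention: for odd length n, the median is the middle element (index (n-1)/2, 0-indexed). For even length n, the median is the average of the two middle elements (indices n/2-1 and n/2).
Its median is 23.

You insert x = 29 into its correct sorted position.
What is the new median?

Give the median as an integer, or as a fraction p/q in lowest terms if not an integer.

Answer: 47/2

Derivation:
Old list (sorted, length 9): [-2, 7, 13, 18, 23, 24, 28, 30, 33]
Old median = 23
Insert x = 29
Old length odd (9). Middle was index 4 = 23.
New length even (10). New median = avg of two middle elements.
x = 29: 7 elements are < x, 2 elements are > x.
New sorted list: [-2, 7, 13, 18, 23, 24, 28, 29, 30, 33]
New median = 47/2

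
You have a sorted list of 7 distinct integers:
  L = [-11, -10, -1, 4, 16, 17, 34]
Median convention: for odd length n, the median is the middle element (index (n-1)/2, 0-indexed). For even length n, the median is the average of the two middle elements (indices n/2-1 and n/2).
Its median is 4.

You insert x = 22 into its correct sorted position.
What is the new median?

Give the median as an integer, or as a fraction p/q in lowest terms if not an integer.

Old list (sorted, length 7): [-11, -10, -1, 4, 16, 17, 34]
Old median = 4
Insert x = 22
Old length odd (7). Middle was index 3 = 4.
New length even (8). New median = avg of two middle elements.
x = 22: 6 elements are < x, 1 elements are > x.
New sorted list: [-11, -10, -1, 4, 16, 17, 22, 34]
New median = 10

Answer: 10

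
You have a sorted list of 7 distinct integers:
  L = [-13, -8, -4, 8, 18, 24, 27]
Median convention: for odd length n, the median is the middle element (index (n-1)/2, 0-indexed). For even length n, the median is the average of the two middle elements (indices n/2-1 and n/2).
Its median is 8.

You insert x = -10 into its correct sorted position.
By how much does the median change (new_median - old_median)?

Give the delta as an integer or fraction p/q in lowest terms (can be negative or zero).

Answer: -6

Derivation:
Old median = 8
After inserting x = -10: new sorted = [-13, -10, -8, -4, 8, 18, 24, 27]
New median = 2
Delta = 2 - 8 = -6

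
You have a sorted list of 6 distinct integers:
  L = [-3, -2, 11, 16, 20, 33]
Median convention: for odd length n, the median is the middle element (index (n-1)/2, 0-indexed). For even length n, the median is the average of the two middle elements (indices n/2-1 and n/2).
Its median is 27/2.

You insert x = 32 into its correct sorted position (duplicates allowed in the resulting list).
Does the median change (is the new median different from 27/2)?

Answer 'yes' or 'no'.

Old median = 27/2
Insert x = 32
New median = 16
Changed? yes

Answer: yes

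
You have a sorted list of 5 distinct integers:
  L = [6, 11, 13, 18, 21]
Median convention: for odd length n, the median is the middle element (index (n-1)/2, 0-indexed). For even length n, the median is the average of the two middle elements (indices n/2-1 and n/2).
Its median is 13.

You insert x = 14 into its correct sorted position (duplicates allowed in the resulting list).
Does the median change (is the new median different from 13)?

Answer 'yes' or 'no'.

Old median = 13
Insert x = 14
New median = 27/2
Changed? yes

Answer: yes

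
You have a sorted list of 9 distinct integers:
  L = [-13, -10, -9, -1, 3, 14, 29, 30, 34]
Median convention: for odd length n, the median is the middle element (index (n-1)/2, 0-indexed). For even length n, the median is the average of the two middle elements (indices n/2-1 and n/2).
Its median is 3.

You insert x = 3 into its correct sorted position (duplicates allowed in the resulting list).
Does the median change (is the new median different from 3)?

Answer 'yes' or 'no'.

Old median = 3
Insert x = 3
New median = 3
Changed? no

Answer: no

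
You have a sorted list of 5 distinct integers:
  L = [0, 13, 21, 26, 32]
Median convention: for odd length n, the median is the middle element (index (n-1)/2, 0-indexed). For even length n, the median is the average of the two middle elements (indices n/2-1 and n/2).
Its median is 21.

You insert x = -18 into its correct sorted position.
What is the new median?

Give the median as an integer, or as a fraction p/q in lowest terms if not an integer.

Old list (sorted, length 5): [0, 13, 21, 26, 32]
Old median = 21
Insert x = -18
Old length odd (5). Middle was index 2 = 21.
New length even (6). New median = avg of two middle elements.
x = -18: 0 elements are < x, 5 elements are > x.
New sorted list: [-18, 0, 13, 21, 26, 32]
New median = 17

Answer: 17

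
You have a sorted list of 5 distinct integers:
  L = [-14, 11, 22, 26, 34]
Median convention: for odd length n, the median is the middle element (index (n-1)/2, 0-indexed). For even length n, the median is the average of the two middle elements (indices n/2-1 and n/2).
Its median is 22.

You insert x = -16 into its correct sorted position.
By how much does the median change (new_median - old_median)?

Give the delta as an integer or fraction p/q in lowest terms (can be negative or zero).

Old median = 22
After inserting x = -16: new sorted = [-16, -14, 11, 22, 26, 34]
New median = 33/2
Delta = 33/2 - 22 = -11/2

Answer: -11/2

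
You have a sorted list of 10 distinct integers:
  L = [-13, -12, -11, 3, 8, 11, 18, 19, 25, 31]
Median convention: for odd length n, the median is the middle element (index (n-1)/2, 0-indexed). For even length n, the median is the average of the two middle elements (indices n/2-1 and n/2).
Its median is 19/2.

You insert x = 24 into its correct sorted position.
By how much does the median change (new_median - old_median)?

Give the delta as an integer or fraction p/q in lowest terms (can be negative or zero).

Old median = 19/2
After inserting x = 24: new sorted = [-13, -12, -11, 3, 8, 11, 18, 19, 24, 25, 31]
New median = 11
Delta = 11 - 19/2 = 3/2

Answer: 3/2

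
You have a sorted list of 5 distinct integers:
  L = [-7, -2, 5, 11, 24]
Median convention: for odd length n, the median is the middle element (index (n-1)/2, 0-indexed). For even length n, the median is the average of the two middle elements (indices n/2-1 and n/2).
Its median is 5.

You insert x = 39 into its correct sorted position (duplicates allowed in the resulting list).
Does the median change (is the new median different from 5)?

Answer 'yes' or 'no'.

Answer: yes

Derivation:
Old median = 5
Insert x = 39
New median = 8
Changed? yes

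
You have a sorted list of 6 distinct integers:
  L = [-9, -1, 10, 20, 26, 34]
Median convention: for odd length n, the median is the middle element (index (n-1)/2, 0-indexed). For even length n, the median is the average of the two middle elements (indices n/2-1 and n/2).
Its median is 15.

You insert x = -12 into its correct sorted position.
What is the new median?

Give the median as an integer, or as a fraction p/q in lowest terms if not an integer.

Answer: 10

Derivation:
Old list (sorted, length 6): [-9, -1, 10, 20, 26, 34]
Old median = 15
Insert x = -12
Old length even (6). Middle pair: indices 2,3 = 10,20.
New length odd (7). New median = single middle element.
x = -12: 0 elements are < x, 6 elements are > x.
New sorted list: [-12, -9, -1, 10, 20, 26, 34]
New median = 10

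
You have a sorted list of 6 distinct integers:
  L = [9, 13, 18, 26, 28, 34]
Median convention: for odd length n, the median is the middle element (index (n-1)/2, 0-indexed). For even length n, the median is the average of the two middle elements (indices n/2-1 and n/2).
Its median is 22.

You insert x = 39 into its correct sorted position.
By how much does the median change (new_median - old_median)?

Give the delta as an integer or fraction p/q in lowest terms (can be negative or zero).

Old median = 22
After inserting x = 39: new sorted = [9, 13, 18, 26, 28, 34, 39]
New median = 26
Delta = 26 - 22 = 4

Answer: 4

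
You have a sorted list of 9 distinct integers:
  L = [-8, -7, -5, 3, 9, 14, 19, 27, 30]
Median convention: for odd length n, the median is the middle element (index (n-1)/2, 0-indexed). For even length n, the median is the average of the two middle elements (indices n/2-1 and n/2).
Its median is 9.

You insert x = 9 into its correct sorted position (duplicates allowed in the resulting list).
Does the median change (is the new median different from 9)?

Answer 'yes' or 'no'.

Old median = 9
Insert x = 9
New median = 9
Changed? no

Answer: no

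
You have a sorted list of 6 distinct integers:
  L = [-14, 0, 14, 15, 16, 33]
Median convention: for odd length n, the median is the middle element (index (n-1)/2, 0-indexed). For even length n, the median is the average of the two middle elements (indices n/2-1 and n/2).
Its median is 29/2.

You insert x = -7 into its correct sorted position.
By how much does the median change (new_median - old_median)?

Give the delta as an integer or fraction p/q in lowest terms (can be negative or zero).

Answer: -1/2

Derivation:
Old median = 29/2
After inserting x = -7: new sorted = [-14, -7, 0, 14, 15, 16, 33]
New median = 14
Delta = 14 - 29/2 = -1/2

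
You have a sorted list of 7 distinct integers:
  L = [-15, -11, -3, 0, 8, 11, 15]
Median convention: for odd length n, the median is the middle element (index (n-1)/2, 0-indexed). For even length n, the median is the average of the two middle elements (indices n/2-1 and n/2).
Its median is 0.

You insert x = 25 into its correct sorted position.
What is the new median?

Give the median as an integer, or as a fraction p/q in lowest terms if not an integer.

Old list (sorted, length 7): [-15, -11, -3, 0, 8, 11, 15]
Old median = 0
Insert x = 25
Old length odd (7). Middle was index 3 = 0.
New length even (8). New median = avg of two middle elements.
x = 25: 7 elements are < x, 0 elements are > x.
New sorted list: [-15, -11, -3, 0, 8, 11, 15, 25]
New median = 4

Answer: 4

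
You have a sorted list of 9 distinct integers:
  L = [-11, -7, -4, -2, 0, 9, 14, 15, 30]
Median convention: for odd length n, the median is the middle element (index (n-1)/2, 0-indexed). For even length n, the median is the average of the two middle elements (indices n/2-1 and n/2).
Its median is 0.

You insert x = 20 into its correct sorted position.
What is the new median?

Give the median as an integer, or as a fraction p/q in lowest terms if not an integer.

Old list (sorted, length 9): [-11, -7, -4, -2, 0, 9, 14, 15, 30]
Old median = 0
Insert x = 20
Old length odd (9). Middle was index 4 = 0.
New length even (10). New median = avg of two middle elements.
x = 20: 8 elements are < x, 1 elements are > x.
New sorted list: [-11, -7, -4, -2, 0, 9, 14, 15, 20, 30]
New median = 9/2

Answer: 9/2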